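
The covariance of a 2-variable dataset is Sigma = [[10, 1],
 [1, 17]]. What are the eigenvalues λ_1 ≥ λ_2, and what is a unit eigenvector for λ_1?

Step 1 — characteristic polynomial of 2×2 Sigma:
  det(Sigma - λI) = λ² - trace · λ + det = 0.
  trace = 10 + 17 = 27, det = 10·17 - (1)² = 169.
Step 2 — discriminant:
  Δ = trace² - 4·det = 729 - 676 = 53.
Step 3 — eigenvalues:
  λ = (trace ± √Δ)/2 = (27 ± 7.2801)/2,
  λ_1 = 17.1401,  λ_2 = 9.8599.

Step 4 — unit eigenvector for λ_1: solve (Sigma - λ_1 I)v = 0. First row:
  (10 - 17.1401)·v_x + (1)·v_y = 0, i.e. (-7.1401)·v_x + (1)·v_y = 0,
  so v ∝ (b, λ_1 - a) = (1, 7.1401) = u.
  ||u|| = √((1)² + (7.1401)²) = √(51.9804) ≈ 7.2097,
  v_1 = u/||u|| ≈ (0.1387, 0.9903) (||v_1|| = 1).

λ_1 = 17.1401,  λ_2 = 9.8599;  v_1 ≈ (0.1387, 0.9903)


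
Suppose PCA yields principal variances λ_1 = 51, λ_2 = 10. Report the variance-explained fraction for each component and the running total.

Step 1 — total variance = trace(Sigma) = Σ λ_i = 51 + 10 = 61.

Step 2 — fraction explained by component i = λ_i / Σ λ:
  PC1: 51/61 = 0.8361
  PC2: 10/61 = 0.1639

Step 3 — cumulative fraction after k components = (λ_1 + ... + λ_k) / Σ λ:
  k = 1: 51/61 = 0.8361
  k = 2: (51 + 10)/61 = 61/61 = 1

Summary (fraction, with percent):

explained: PC1 0.8361 (83.61%), PC2 0.1639 (16.39%);  cumulative: 0.8361, 1


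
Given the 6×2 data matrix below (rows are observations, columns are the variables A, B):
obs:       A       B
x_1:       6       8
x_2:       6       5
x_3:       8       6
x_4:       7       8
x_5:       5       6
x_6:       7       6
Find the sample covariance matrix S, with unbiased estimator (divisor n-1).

Step 1 — column means:
  mean(A) = (6 + 6 + 8 + 7 + 5 + 7) / 6 = 39/6 = 6.5
  mean(B) = (8 + 5 + 6 + 8 + 6 + 6) / 6 = 39/6 = 6.5

Step 2 — sample covariance S[i,j] = (1/(n-1)) · Σ_k (x_{k,i} - mean_i) · (x_{k,j} - mean_j), with n-1 = 5.
  S[A,A] = ((-0.5)·(-0.5) + (-0.5)·(-0.5) + (1.5)·(1.5) + (0.5)·(0.5) + (-1.5)·(-1.5) + (0.5)·(0.5)) / 5 = 5.5/5 = 1.1
  S[A,B] = ((-0.5)·(1.5) + (-0.5)·(-1.5) + (1.5)·(-0.5) + (0.5)·(1.5) + (-1.5)·(-0.5) + (0.5)·(-0.5)) / 5 = 0.5/5 = 0.1
  S[B,B] = ((1.5)·(1.5) + (-1.5)·(-1.5) + (-0.5)·(-0.5) + (1.5)·(1.5) + (-0.5)·(-0.5) + (-0.5)·(-0.5)) / 5 = 7.5/5 = 1.5

S is symmetric (S[j,i] = S[i,j]). Assembling:

S = [[1.1, 0.1],
 [0.1, 1.5]]


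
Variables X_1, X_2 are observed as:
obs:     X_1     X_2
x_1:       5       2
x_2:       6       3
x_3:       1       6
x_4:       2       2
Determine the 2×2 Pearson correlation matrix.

Step 1 — column means:
  mean(X_1) = (5 + 6 + 1 + 2) / 4 = 14/4 = 3.5
  mean(X_2) = (2 + 3 + 6 + 2) / 4 = 13/4 = 3.25

Step 2 — sample variances and covariances s[i,j] = (1/(n-1)) · Σ_k (x_{k,i} - mean_i) · (x_{k,j} - mean_j), with n-1 = 3:
  s[X_1,X_1] = ((1.5)·(1.5) + (2.5)·(2.5) + (-2.5)·(-2.5) + (-1.5)·(-1.5)) / 3 = 17/3 = 5.6667
  s[X_1,X_2] = ((1.5)·(-1.25) + (2.5)·(-0.25) + (-2.5)·(2.75) + (-1.5)·(-1.25)) / 3 = -7.5/3 = -2.5
  s[X_2,X_2] = ((-1.25)·(-1.25) + (-0.25)·(-0.25) + (2.75)·(2.75) + (-1.25)·(-1.25)) / 3 = 10.75/3 = 3.5833
  Sample standard deviations s_i = √(s[i,i]):
  s(X_1) = √(5.6667) = 2.3805
  s(X_2) = √(3.5833) = 1.893

Step 3 — r_{ij} = s_{ij} / (s_i · s_j):
  r[X_1,X_1] = 1 (diagonal).
  r[X_1,X_2] = -2.5 / (2.3805 · 1.893) = -2.5 / 4.5062 = -0.5548
  r[X_2,X_2] = 1 (diagonal).

R is symmetric with unit diagonal. Assembling:

R = [[1, -0.5548],
 [-0.5548, 1]]


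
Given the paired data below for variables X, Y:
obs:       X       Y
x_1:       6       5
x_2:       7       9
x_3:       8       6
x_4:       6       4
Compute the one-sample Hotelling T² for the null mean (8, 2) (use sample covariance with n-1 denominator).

Step 1 — sample mean vector:
  mean(X) = (6 + 7 + 8 + 6) / 4 = 27/4 = 6.75
  mean(Y) = (5 + 9 + 6 + 4) / 4 = 24/4 = 6
  x̄ = (6.75, 6),  deviation x̄ - mu_0 = (6.75, 6) - (8, 2) = (-1.25, 4).

Step 2 — sample covariance matrix, S[i,j] = (1/(n-1)) · Σ_k (x_{k,i} - mean_i) · (x_{k,j} - mean_j), divisor n-1 = 3:
  S[X,X] = ((-0.75)·(-0.75) + (0.25)·(0.25) + (1.25)·(1.25) + (-0.75)·(-0.75)) / 3 = 2.75/3 = 0.9167
  S[X,Y] = ((-0.75)·(-1) + (0.25)·(3) + (1.25)·(0) + (-0.75)·(-2)) / 3 = 3/3 = 1
  S[Y,Y] = ((-1)·(-1) + (3)·(3) + (0)·(0) + (-2)·(-2)) / 3 = 14/3 = 4.6667
  S = [[0.9167, 1],
 [1, 4.6667]].

Step 3 — invert S. det(S) = 0.9167·4.6667 - (1)² = 3.2778.
  S^{-1} = (1/det) · [[d, -b], [-b, a]] = [[1.4237, -0.3051],
 [-0.3051, 0.2797]].

Step 4 — quadratic form (x̄ - mu_0)^T · S^{-1} · (x̄ - mu_0):
  S^{-1} · (x̄ - mu_0) = (-3, 1.5),
  (x̄ - mu_0)^T · [...] = (-1.25)·(-3) + (4)·(1.5) = 9.75.

Step 5 — scale by n: T² = 4 · 9.75 = 39.

T² ≈ 39


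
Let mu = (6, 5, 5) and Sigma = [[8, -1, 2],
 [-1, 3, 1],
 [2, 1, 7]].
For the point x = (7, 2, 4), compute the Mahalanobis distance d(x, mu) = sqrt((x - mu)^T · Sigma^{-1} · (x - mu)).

Step 1 — centre the observation: (x - mu) = (1, -3, -1).

Step 2 — invert Sigma (cofactor / det for 3×3, or solve directly):
  Sigma^{-1} = [[0.146, 0.0657, -0.0511],
 [0.0657, 0.3796, -0.073],
 [-0.0511, -0.073, 0.1679]].

Step 3 — form the quadratic (x - mu)^T · Sigma^{-1} · (x - mu):
  Sigma^{-1} · (x - mu) = (0, -1, 0).
  (x - mu)^T · [Sigma^{-1} · (x - mu)] = (1)·(0) + (-3)·(-1) + (-1)·(0) = 3.

Step 4 — take square root: d = √(3) ≈ 1.7321.

d(x, mu) = √(3) ≈ 1.7321


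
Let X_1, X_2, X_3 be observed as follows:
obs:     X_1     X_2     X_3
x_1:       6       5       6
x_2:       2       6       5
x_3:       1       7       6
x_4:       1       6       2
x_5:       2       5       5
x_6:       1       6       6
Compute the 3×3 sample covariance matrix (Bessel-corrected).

Step 1 — column means:
  mean(X_1) = (6 + 2 + 1 + 1 + 2 + 1) / 6 = 13/6 = 2.1667
  mean(X_2) = (5 + 6 + 7 + 6 + 5 + 6) / 6 = 35/6 = 5.8333
  mean(X_3) = (6 + 5 + 6 + 2 + 5 + 6) / 6 = 30/6 = 5

Step 2 — sample covariance S[i,j] = (1/(n-1)) · Σ_k (x_{k,i} - mean_i) · (x_{k,j} - mean_j), with n-1 = 5.
  S[X_1,X_1] = ((3.8333)·(3.8333) + (-0.1667)·(-0.1667) + (-1.1667)·(-1.1667) + (-1.1667)·(-1.1667) + (-0.1667)·(-0.1667) + (-1.1667)·(-1.1667)) / 5 = 18.8333/5 = 3.7667
  S[X_1,X_2] = ((3.8333)·(-0.8333) + (-0.1667)·(0.1667) + (-1.1667)·(1.1667) + (-1.1667)·(0.1667) + (-0.1667)·(-0.8333) + (-1.1667)·(0.1667)) / 5 = -4.8333/5 = -0.9667
  S[X_1,X_3] = ((3.8333)·(1) + (-0.1667)·(0) + (-1.1667)·(1) + (-1.1667)·(-3) + (-0.1667)·(0) + (-1.1667)·(1)) / 5 = 5/5 = 1
  S[X_2,X_2] = ((-0.8333)·(-0.8333) + (0.1667)·(0.1667) + (1.1667)·(1.1667) + (0.1667)·(0.1667) + (-0.8333)·(-0.8333) + (0.1667)·(0.1667)) / 5 = 2.8333/5 = 0.5667
  S[X_2,X_3] = ((-0.8333)·(1) + (0.1667)·(0) + (1.1667)·(1) + (0.1667)·(-3) + (-0.8333)·(0) + (0.1667)·(1)) / 5 = 0/5 = 0
  S[X_3,X_3] = ((1)·(1) + (0)·(0) + (1)·(1) + (-3)·(-3) + (0)·(0) + (1)·(1)) / 5 = 12/5 = 2.4

S is symmetric (S[j,i] = S[i,j]). Assembling:

S = [[3.7667, -0.9667, 1],
 [-0.9667, 0.5667, 0],
 [1, 0, 2.4]]


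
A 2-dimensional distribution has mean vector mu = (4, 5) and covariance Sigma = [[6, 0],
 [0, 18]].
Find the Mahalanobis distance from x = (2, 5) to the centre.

Step 1 — centre the observation: (x - mu) = (-2, 0).

Step 2 — invert Sigma. det(Sigma) = 6·18 - (0)² = 108.
  Sigma^{-1} = (1/det) · [[d, -b], [-b, a]] = [[0.1667, 0],
 [0, 0.0556]].

Step 3 — form the quadratic (x - mu)^T · Sigma^{-1} · (x - mu):
  Sigma^{-1} · (x - mu) = (-0.3333, 0).
  (x - mu)^T · [Sigma^{-1} · (x - mu)] = (-2)·(-0.3333) + (0)·(0) = 0.6667.

Step 4 — take square root: d = √(0.6667) ≈ 0.8165.

d(x, mu) = √(0.6667) ≈ 0.8165


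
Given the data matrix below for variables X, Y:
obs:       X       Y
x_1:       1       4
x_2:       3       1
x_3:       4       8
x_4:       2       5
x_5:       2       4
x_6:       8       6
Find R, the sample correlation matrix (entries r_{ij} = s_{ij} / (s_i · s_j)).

Step 1 — column means:
  mean(X) = (1 + 3 + 4 + 2 + 2 + 8) / 6 = 20/6 = 3.3333
  mean(Y) = (4 + 1 + 8 + 5 + 4 + 6) / 6 = 28/6 = 4.6667

Step 2 — sample variances and covariances s[i,j] = (1/(n-1)) · Σ_k (x_{k,i} - mean_i) · (x_{k,j} - mean_j), with n-1 = 5:
  s[X,X] = ((-2.3333)·(-2.3333) + (-0.3333)·(-0.3333) + (0.6667)·(0.6667) + (-1.3333)·(-1.3333) + (-1.3333)·(-1.3333) + (4.6667)·(4.6667)) / 5 = 31.3333/5 = 6.2667
  s[X,Y] = ((-2.3333)·(-0.6667) + (-0.3333)·(-3.6667) + (0.6667)·(3.3333) + (-1.3333)·(0.3333) + (-1.3333)·(-0.6667) + (4.6667)·(1.3333)) / 5 = 11.6667/5 = 2.3333
  s[Y,Y] = ((-0.6667)·(-0.6667) + (-3.6667)·(-3.6667) + (3.3333)·(3.3333) + (0.3333)·(0.3333) + (-0.6667)·(-0.6667) + (1.3333)·(1.3333)) / 5 = 27.3333/5 = 5.4667
  Sample standard deviations s_i = √(s[i,i]):
  s(X) = √(6.2667) = 2.5033
  s(Y) = √(5.4667) = 2.3381

Step 3 — r_{ij} = s_{ij} / (s_i · s_j):
  r[X,X] = 1 (diagonal).
  r[X,Y] = 2.3333 / (2.5033 · 2.3381) = 2.3333 / 5.853 = 0.3987
  r[Y,Y] = 1 (diagonal).

R is symmetric with unit diagonal. Assembling:

R = [[1, 0.3987],
 [0.3987, 1]]


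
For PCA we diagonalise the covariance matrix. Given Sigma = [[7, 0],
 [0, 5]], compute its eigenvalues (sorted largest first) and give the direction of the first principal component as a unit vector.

Step 1 — characteristic polynomial of 2×2 Sigma:
  det(Sigma - λI) = λ² - trace · λ + det = 0.
  trace = 7 + 5 = 12, det = 7·5 - (0)² = 35.
Step 2 — discriminant:
  Δ = trace² - 4·det = 144 - 140 = 4.
Step 3 — eigenvalues:
  λ = (trace ± √Δ)/2 = (12 ± 2)/2,
  λ_1 = 7,  λ_2 = 5.

Step 4 — unit eigenvector for λ_1: Sigma is diagonal, so its eigenvectors are the coordinate axes. λ_1 = 7 is the diagonal entry on the first coordinate axis, hence
  v_1 = (1, 0) (||v_1|| = 1).

λ_1 = 7,  λ_2 = 5;  v_1 ≈ (1, 0)


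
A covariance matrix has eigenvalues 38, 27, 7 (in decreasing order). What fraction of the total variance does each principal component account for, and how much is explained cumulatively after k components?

Step 1 — total variance = trace(Sigma) = Σ λ_i = 38 + 27 + 7 = 72.

Step 2 — fraction explained by component i = λ_i / Σ λ:
  PC1: 38/72 = 0.5278
  PC2: 27/72 = 0.375
  PC3: 7/72 = 0.0972

Step 3 — cumulative fraction after k components = (λ_1 + ... + λ_k) / Σ λ:
  k = 1: 38/72 = 0.5278
  k = 2: (38 + 27)/72 = 65/72 = 0.9028
  k = 3: (38 + 27 + 7)/72 = 72/72 = 1

Summary (fraction, with percent):

explained: PC1 0.5278 (52.78%), PC2 0.375 (37.5%), PC3 0.0972 (9.72%);  cumulative: 0.5278, 0.9028, 1


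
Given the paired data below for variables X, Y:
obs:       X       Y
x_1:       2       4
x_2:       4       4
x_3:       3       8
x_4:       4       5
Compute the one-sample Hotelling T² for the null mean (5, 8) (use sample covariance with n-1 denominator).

Step 1 — sample mean vector:
  mean(X) = (2 + 4 + 3 + 4) / 4 = 13/4 = 3.25
  mean(Y) = (4 + 4 + 8 + 5) / 4 = 21/4 = 5.25
  x̄ = (3.25, 5.25),  deviation x̄ - mu_0 = (3.25, 5.25) - (5, 8) = (-1.75, -2.75).

Step 2 — sample covariance matrix, S[i,j] = (1/(n-1)) · Σ_k (x_{k,i} - mean_i) · (x_{k,j} - mean_j), divisor n-1 = 3:
  S[X,X] = ((-1.25)·(-1.25) + (0.75)·(0.75) + (-0.25)·(-0.25) + (0.75)·(0.75)) / 3 = 2.75/3 = 0.9167
  S[X,Y] = ((-1.25)·(-1.25) + (0.75)·(-1.25) + (-0.25)·(2.75) + (0.75)·(-0.25)) / 3 = -0.25/3 = -0.0833
  S[Y,Y] = ((-1.25)·(-1.25) + (-1.25)·(-1.25) + (2.75)·(2.75) + (-0.25)·(-0.25)) / 3 = 10.75/3 = 3.5833
  S = [[0.9167, -0.0833],
 [-0.0833, 3.5833]].

Step 3 — invert S. det(S) = 0.9167·3.5833 - (-0.0833)² = 3.2778.
  S^{-1} = (1/det) · [[d, -b], [-b, a]] = [[1.0932, 0.0254],
 [0.0254, 0.2797]].

Step 4 — quadratic form (x̄ - mu_0)^T · S^{-1} · (x̄ - mu_0):
  S^{-1} · (x̄ - mu_0) = (-1.9831, -0.8136),
  (x̄ - mu_0)^T · [...] = (-1.75)·(-1.9831) + (-2.75)·(-0.8136) = 5.7076.

Step 5 — scale by n: T² = 4 · 5.7076 = 22.8305.

T² ≈ 22.8305


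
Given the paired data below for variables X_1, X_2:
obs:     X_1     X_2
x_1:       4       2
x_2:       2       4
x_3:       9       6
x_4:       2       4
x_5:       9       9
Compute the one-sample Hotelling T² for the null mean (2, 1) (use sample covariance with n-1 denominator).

Step 1 — sample mean vector:
  mean(X_1) = (4 + 2 + 9 + 2 + 9) / 5 = 26/5 = 5.2
  mean(X_2) = (2 + 4 + 6 + 4 + 9) / 5 = 25/5 = 5
  x̄ = (5.2, 5),  deviation x̄ - mu_0 = (5.2, 5) - (2, 1) = (3.2, 4).

Step 2 — sample covariance matrix, S[i,j] = (1/(n-1)) · Σ_k (x_{k,i} - mean_i) · (x_{k,j} - mean_j), divisor n-1 = 4:
  S[X_1,X_1] = ((-1.2)·(-1.2) + (-3.2)·(-3.2) + (3.8)·(3.8) + (-3.2)·(-3.2) + (3.8)·(3.8)) / 4 = 50.8/4 = 12.7
  S[X_1,X_2] = ((-1.2)·(-3) + (-3.2)·(-1) + (3.8)·(1) + (-3.2)·(-1) + (3.8)·(4)) / 4 = 29/4 = 7.25
  S[X_2,X_2] = ((-3)·(-3) + (-1)·(-1) + (1)·(1) + (-1)·(-1) + (4)·(4)) / 4 = 28/4 = 7
  S = [[12.7, 7.25],
 [7.25, 7]].

Step 3 — invert S. det(S) = 12.7·7 - (7.25)² = 36.3375.
  S^{-1} = (1/det) · [[d, -b], [-b, a]] = [[0.1926, -0.1995],
 [-0.1995, 0.3495]].

Step 4 — quadratic form (x̄ - mu_0)^T · S^{-1} · (x̄ - mu_0):
  S^{-1} · (x̄ - mu_0) = (-0.1816, 0.7595),
  (x̄ - mu_0)^T · [...] = (3.2)·(-0.1816) + (4)·(0.7595) = 2.457.

Step 5 — scale by n: T² = 5 · 2.457 = 12.2848.

T² ≈ 12.2848


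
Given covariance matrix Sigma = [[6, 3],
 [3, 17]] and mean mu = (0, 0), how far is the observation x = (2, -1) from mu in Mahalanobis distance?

Step 1 — centre the observation: (x - mu) = (2, -1).

Step 2 — invert Sigma. det(Sigma) = 6·17 - (3)² = 93.
  Sigma^{-1} = (1/det) · [[d, -b], [-b, a]] = [[0.1828, -0.0323],
 [-0.0323, 0.0645]].

Step 3 — form the quadratic (x - mu)^T · Sigma^{-1} · (x - mu):
  Sigma^{-1} · (x - mu) = (0.3978, -0.129).
  (x - mu)^T · [Sigma^{-1} · (x - mu)] = (2)·(0.3978) + (-1)·(-0.129) = 0.9247.

Step 4 — take square root: d = √(0.9247) ≈ 0.9616.

d(x, mu) = √(0.9247) ≈ 0.9616


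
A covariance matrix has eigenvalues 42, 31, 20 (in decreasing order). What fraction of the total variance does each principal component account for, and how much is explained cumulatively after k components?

Step 1 — total variance = trace(Sigma) = Σ λ_i = 42 + 31 + 20 = 93.

Step 2 — fraction explained by component i = λ_i / Σ λ:
  PC1: 42/93 = 0.4516
  PC2: 31/93 = 0.3333
  PC3: 20/93 = 0.2151

Step 3 — cumulative fraction after k components = (λ_1 + ... + λ_k) / Σ λ:
  k = 1: 42/93 = 0.4516
  k = 2: (42 + 31)/93 = 73/93 = 0.7849
  k = 3: (42 + 31 + 20)/93 = 93/93 = 1

Summary (fraction, with percent):

explained: PC1 0.4516 (45.16%), PC2 0.3333 (33.33%), PC3 0.2151 (21.51%);  cumulative: 0.4516, 0.7849, 1


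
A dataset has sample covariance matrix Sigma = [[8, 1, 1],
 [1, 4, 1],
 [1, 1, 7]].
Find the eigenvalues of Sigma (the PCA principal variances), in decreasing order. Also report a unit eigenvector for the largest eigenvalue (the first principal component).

Step 1 — characteristic polynomial p(λ) = det(λI - Sigma) = λ³ - tr·λ² + c_1·λ - det, where tr = trace, c_1 = sum of the principal 2×2 minors, det = det(Sigma):
  tr = 8 + 4 + 7 = 19,
  c_1 = (8·4 - (1)²) + (8·7 - (1)²) + (4·7 - (1)²) = 31 + 55 + 27 = 113,
  det = 8·(4·7 - (1)²) - (1)·((1)·7 - (1)·(1)) + (1)·((1)·(1) - 4·(1)) = 8·(27) - (1)·(6) + (1)·(-3) = 207.
  So p(λ) = λ³ - 19λ² + 113λ - 207.
Step 2 — look for an integer root (rational root theorem: any rational root is an integer divisor of 207). Testing λ = 9:
  p(9) = 729 - 1539 + 1017 - 207 = 0  ✓
  Dividing out (λ - 9): p(λ) = (λ - 9)(λ² - 10λ + 23).
Step 3 — remaining eigenvalues from the quadratic λ² - 10λ + 23 = 0:
  Δ = 10² - 4·23 = 100 - 92 = 8,  λ = (10 ± √8)/2 = (10 ± 2.8284)/2 ≈ 6.4142 or 3.5858.
  Sorted: λ_1 = 9,  λ_2 = 6.4142,  λ_3 = 3.5858  (check: sum = 19 = tr ✓).

Step 4 — unit eigenvector for λ_1 = 9: v spans the null space of (Sigma - λ_1 I), whose rows are
  r_1 = (-1, 1, 1),  r_2 = (1, -5, 1),  r_3 = (1, 1, -2).
  v is orthogonal to every row, so take v ∝ r_1 × r_2 = ((1)·(1) - (1)·(-5), (1)·(1) - (-1)·(1), (-1)·(-5) - (1)·(1)) = (6, 2, 4).
  Rescale (divide by 2): u = (3, 1, 2).
  ||u|| = √((3)² + (1)² + (2)²) = √(14) ≈ 3.7417,  v_1 = u/||u|| ≈ (0.8018, 0.2673, 0.5345) (||v_1|| = 1).

λ_1 = 9,  λ_2 = 6.4142,  λ_3 = 3.5858;  v_1 ≈ (0.8018, 0.2673, 0.5345)


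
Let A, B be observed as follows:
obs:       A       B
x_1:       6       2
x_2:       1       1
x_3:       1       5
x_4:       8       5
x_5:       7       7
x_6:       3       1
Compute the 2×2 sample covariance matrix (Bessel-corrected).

Step 1 — column means:
  mean(A) = (6 + 1 + 1 + 8 + 7 + 3) / 6 = 26/6 = 4.3333
  mean(B) = (2 + 1 + 5 + 5 + 7 + 1) / 6 = 21/6 = 3.5

Step 2 — sample covariance S[i,j] = (1/(n-1)) · Σ_k (x_{k,i} - mean_i) · (x_{k,j} - mean_j), with n-1 = 5.
  S[A,A] = ((1.6667)·(1.6667) + (-3.3333)·(-3.3333) + (-3.3333)·(-3.3333) + (3.6667)·(3.6667) + (2.6667)·(2.6667) + (-1.3333)·(-1.3333)) / 5 = 47.3333/5 = 9.4667
  S[A,B] = ((1.6667)·(-1.5) + (-3.3333)·(-2.5) + (-3.3333)·(1.5) + (3.6667)·(1.5) + (2.6667)·(3.5) + (-1.3333)·(-2.5)) / 5 = 19/5 = 3.8
  S[B,B] = ((-1.5)·(-1.5) + (-2.5)·(-2.5) + (1.5)·(1.5) + (1.5)·(1.5) + (3.5)·(3.5) + (-2.5)·(-2.5)) / 5 = 31.5/5 = 6.3

S is symmetric (S[j,i] = S[i,j]). Assembling:

S = [[9.4667, 3.8],
 [3.8, 6.3]]


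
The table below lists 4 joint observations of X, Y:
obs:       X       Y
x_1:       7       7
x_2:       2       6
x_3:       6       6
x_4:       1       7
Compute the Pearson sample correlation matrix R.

Step 1 — column means:
  mean(X) = (7 + 2 + 6 + 1) / 4 = 16/4 = 4
  mean(Y) = (7 + 6 + 6 + 7) / 4 = 26/4 = 6.5

Step 2 — sample variances and covariances s[i,j] = (1/(n-1)) · Σ_k (x_{k,i} - mean_i) · (x_{k,j} - mean_j), with n-1 = 3:
  s[X,X] = ((3)·(3) + (-2)·(-2) + (2)·(2) + (-3)·(-3)) / 3 = 26/3 = 8.6667
  s[X,Y] = ((3)·(0.5) + (-2)·(-0.5) + (2)·(-0.5) + (-3)·(0.5)) / 3 = 0/3 = 0
  s[Y,Y] = ((0.5)·(0.5) + (-0.5)·(-0.5) + (-0.5)·(-0.5) + (0.5)·(0.5)) / 3 = 1/3 = 0.3333
  Sample standard deviations s_i = √(s[i,i]):
  s(X) = √(8.6667) = 2.9439
  s(Y) = √(0.3333) = 0.5774

Step 3 — r_{ij} = s_{ij} / (s_i · s_j):
  r[X,X] = 1 (diagonal).
  r[X,Y] = 0 / (2.9439 · 0.5774) = 0 / 1.6997 = 0
  r[Y,Y] = 1 (diagonal).

R is symmetric with unit diagonal. Assembling:

R = [[1, 0],
 [0, 1]]


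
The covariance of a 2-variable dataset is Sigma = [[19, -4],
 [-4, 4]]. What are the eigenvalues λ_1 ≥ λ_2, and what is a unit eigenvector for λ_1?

Step 1 — characteristic polynomial of 2×2 Sigma:
  det(Sigma - λI) = λ² - trace · λ + det = 0.
  trace = 19 + 4 = 23, det = 19·4 - (-4)² = 60.
Step 2 — discriminant:
  Δ = trace² - 4·det = 529 - 240 = 289.
Step 3 — eigenvalues:
  λ = (trace ± √Δ)/2 = (23 ± 17)/2,
  λ_1 = 20,  λ_2 = 3.

Step 4 — unit eigenvector for λ_1: solve (Sigma - λ_1 I)v = 0. First row:
  (19 - 20)·v_x + (-4)·v_y = 0, i.e. (-1)·v_x + (-4)·v_y = 0,
  so v ∝ (b, λ_1 - a) = (-4, 1); multiply by -1 so the first entry is positive: u = (4, -1).
  ||u|| = √((4)² + (-1)²) = √(17) ≈ 4.1231,
  v_1 = u/||u|| ≈ (0.9701, -0.2425) (||v_1|| = 1).

λ_1 = 20,  λ_2 = 3;  v_1 ≈ (0.9701, -0.2425)


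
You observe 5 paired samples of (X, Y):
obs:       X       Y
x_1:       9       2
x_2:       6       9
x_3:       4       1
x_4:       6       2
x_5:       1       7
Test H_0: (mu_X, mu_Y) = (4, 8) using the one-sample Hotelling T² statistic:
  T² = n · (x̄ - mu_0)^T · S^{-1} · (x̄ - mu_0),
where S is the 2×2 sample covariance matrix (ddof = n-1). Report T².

Step 1 — sample mean vector:
  mean(X) = (9 + 6 + 4 + 6 + 1) / 5 = 26/5 = 5.2
  mean(Y) = (2 + 9 + 1 + 2 + 7) / 5 = 21/5 = 4.2
  x̄ = (5.2, 4.2),  deviation x̄ - mu_0 = (5.2, 4.2) - (4, 8) = (1.2, -3.8).

Step 2 — sample covariance matrix, S[i,j] = (1/(n-1)) · Σ_k (x_{k,i} - mean_i) · (x_{k,j} - mean_j), divisor n-1 = 4:
  S[X,X] = ((3.8)·(3.8) + (0.8)·(0.8) + (-1.2)·(-1.2) + (0.8)·(0.8) + (-4.2)·(-4.2)) / 4 = 34.8/4 = 8.7
  S[X,Y] = ((3.8)·(-2.2) + (0.8)·(4.8) + (-1.2)·(-3.2) + (0.8)·(-2.2) + (-4.2)·(2.8)) / 4 = -14.2/4 = -3.55
  S[Y,Y] = ((-2.2)·(-2.2) + (4.8)·(4.8) + (-3.2)·(-3.2) + (-2.2)·(-2.2) + (2.8)·(2.8)) / 4 = 50.8/4 = 12.7
  S = [[8.7, -3.55],
 [-3.55, 12.7]].

Step 3 — invert S. det(S) = 8.7·12.7 - (-3.55)² = 97.8875.
  S^{-1} = (1/det) · [[d, -b], [-b, a]] = [[0.1297, 0.0363],
 [0.0363, 0.0889]].

Step 4 — quadratic form (x̄ - mu_0)^T · S^{-1} · (x̄ - mu_0):
  S^{-1} · (x̄ - mu_0) = (0.0179, -0.2942),
  (x̄ - mu_0)^T · [...] = (1.2)·(0.0179) + (-3.8)·(-0.2942) = 1.1395.

Step 5 — scale by n: T² = 5 · 1.1395 = 5.6974.

T² ≈ 5.6974


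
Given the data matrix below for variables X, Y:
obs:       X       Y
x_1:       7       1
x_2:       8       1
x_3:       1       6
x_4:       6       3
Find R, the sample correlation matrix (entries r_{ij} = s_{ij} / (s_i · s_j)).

Step 1 — column means:
  mean(X) = (7 + 8 + 1 + 6) / 4 = 22/4 = 5.5
  mean(Y) = (1 + 1 + 6 + 3) / 4 = 11/4 = 2.75

Step 2 — sample variances and covariances s[i,j] = (1/(n-1)) · Σ_k (x_{k,i} - mean_i) · (x_{k,j} - mean_j), with n-1 = 3:
  s[X,X] = ((1.5)·(1.5) + (2.5)·(2.5) + (-4.5)·(-4.5) + (0.5)·(0.5)) / 3 = 29/3 = 9.6667
  s[X,Y] = ((1.5)·(-1.75) + (2.5)·(-1.75) + (-4.5)·(3.25) + (0.5)·(0.25)) / 3 = -21.5/3 = -7.1667
  s[Y,Y] = ((-1.75)·(-1.75) + (-1.75)·(-1.75) + (3.25)·(3.25) + (0.25)·(0.25)) / 3 = 16.75/3 = 5.5833
  Sample standard deviations s_i = √(s[i,i]):
  s(X) = √(9.6667) = 3.1091
  s(Y) = √(5.5833) = 2.3629

Step 3 — r_{ij} = s_{ij} / (s_i · s_j):
  r[X,X] = 1 (diagonal).
  r[X,Y] = -7.1667 / (3.1091 · 2.3629) = -7.1667 / 7.3466 = -0.9755
  r[Y,Y] = 1 (diagonal).

R is symmetric with unit diagonal. Assembling:

R = [[1, -0.9755],
 [-0.9755, 1]]


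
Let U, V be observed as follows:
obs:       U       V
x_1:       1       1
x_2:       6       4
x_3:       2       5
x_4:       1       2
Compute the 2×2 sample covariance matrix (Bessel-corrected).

Step 1 — column means:
  mean(U) = (1 + 6 + 2 + 1) / 4 = 10/4 = 2.5
  mean(V) = (1 + 4 + 5 + 2) / 4 = 12/4 = 3

Step 2 — sample covariance S[i,j] = (1/(n-1)) · Σ_k (x_{k,i} - mean_i) · (x_{k,j} - mean_j), with n-1 = 3.
  S[U,U] = ((-1.5)·(-1.5) + (3.5)·(3.5) + (-0.5)·(-0.5) + (-1.5)·(-1.5)) / 3 = 17/3 = 5.6667
  S[U,V] = ((-1.5)·(-2) + (3.5)·(1) + (-0.5)·(2) + (-1.5)·(-1)) / 3 = 7/3 = 2.3333
  S[V,V] = ((-2)·(-2) + (1)·(1) + (2)·(2) + (-1)·(-1)) / 3 = 10/3 = 3.3333

S is symmetric (S[j,i] = S[i,j]). Assembling:

S = [[5.6667, 2.3333],
 [2.3333, 3.3333]]


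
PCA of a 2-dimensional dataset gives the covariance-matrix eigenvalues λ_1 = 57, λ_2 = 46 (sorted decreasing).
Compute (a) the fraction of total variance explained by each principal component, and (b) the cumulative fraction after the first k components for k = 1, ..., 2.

Step 1 — total variance = trace(Sigma) = Σ λ_i = 57 + 46 = 103.

Step 2 — fraction explained by component i = λ_i / Σ λ:
  PC1: 57/103 = 0.5534
  PC2: 46/103 = 0.4466

Step 3 — cumulative fraction after k components = (λ_1 + ... + λ_k) / Σ λ:
  k = 1: 57/103 = 0.5534
  k = 2: (57 + 46)/103 = 103/103 = 1

Summary (fraction, with percent):

explained: PC1 0.5534 (55.34%), PC2 0.4466 (44.66%);  cumulative: 0.5534, 1


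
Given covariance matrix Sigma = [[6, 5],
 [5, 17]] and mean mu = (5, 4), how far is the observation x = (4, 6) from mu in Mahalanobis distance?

Step 1 — centre the observation: (x - mu) = (-1, 2).

Step 2 — invert Sigma. det(Sigma) = 6·17 - (5)² = 77.
  Sigma^{-1} = (1/det) · [[d, -b], [-b, a]] = [[0.2208, -0.0649],
 [-0.0649, 0.0779]].

Step 3 — form the quadratic (x - mu)^T · Sigma^{-1} · (x - mu):
  Sigma^{-1} · (x - mu) = (-0.3506, 0.2208).
  (x - mu)^T · [Sigma^{-1} · (x - mu)] = (-1)·(-0.3506) + (2)·(0.2208) = 0.7922.

Step 4 — take square root: d = √(0.7922) ≈ 0.8901.

d(x, mu) = √(0.7922) ≈ 0.8901


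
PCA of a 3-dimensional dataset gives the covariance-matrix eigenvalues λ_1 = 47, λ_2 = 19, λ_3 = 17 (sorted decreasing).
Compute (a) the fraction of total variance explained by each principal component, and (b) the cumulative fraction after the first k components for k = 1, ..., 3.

Step 1 — total variance = trace(Sigma) = Σ λ_i = 47 + 19 + 17 = 83.

Step 2 — fraction explained by component i = λ_i / Σ λ:
  PC1: 47/83 = 0.5663
  PC2: 19/83 = 0.2289
  PC3: 17/83 = 0.2048

Step 3 — cumulative fraction after k components = (λ_1 + ... + λ_k) / Σ λ:
  k = 1: 47/83 = 0.5663
  k = 2: (47 + 19)/83 = 66/83 = 0.7952
  k = 3: (47 + 19 + 17)/83 = 83/83 = 1

Summary (fraction, with percent):

explained: PC1 0.5663 (56.63%), PC2 0.2289 (22.89%), PC3 0.2048 (20.48%);  cumulative: 0.5663, 0.7952, 1


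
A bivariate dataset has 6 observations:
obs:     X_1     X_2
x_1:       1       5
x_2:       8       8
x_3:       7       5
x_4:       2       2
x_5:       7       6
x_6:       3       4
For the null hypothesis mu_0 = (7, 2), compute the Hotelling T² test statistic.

Step 1 — sample mean vector:
  mean(X_1) = (1 + 8 + 7 + 2 + 7 + 3) / 6 = 28/6 = 4.6667
  mean(X_2) = (5 + 8 + 5 + 2 + 6 + 4) / 6 = 30/6 = 5
  x̄ = (4.6667, 5),  deviation x̄ - mu_0 = (4.6667, 5) - (7, 2) = (-2.3333, 3).

Step 2 — sample covariance matrix, S[i,j] = (1/(n-1)) · Σ_k (x_{k,i} - mean_i) · (x_{k,j} - mean_j), divisor n-1 = 5:
  S[X_1,X_1] = ((-3.6667)·(-3.6667) + (3.3333)·(3.3333) + (2.3333)·(2.3333) + (-2.6667)·(-2.6667) + (2.3333)·(2.3333) + (-1.6667)·(-1.6667)) / 5 = 45.3333/5 = 9.0667
  S[X_1,X_2] = ((-3.6667)·(0) + (3.3333)·(3) + (2.3333)·(0) + (-2.6667)·(-3) + (2.3333)·(1) + (-1.6667)·(-1)) / 5 = 22/5 = 4.4
  S[X_2,X_2] = ((0)·(0) + (3)·(3) + (0)·(0) + (-3)·(-3) + (1)·(1) + (-1)·(-1)) / 5 = 20/5 = 4
  S = [[9.0667, 4.4],
 [4.4, 4]].

Step 3 — invert S. det(S) = 9.0667·4 - (4.4)² = 16.9067.
  S^{-1} = (1/det) · [[d, -b], [-b, a]] = [[0.2366, -0.2603],
 [-0.2603, 0.5363]].

Step 4 — quadratic form (x̄ - mu_0)^T · S^{-1} · (x̄ - mu_0):
  S^{-1} · (x̄ - mu_0) = (-1.3328, 2.2161),
  (x̄ - mu_0)^T · [...] = (-2.3333)·(-1.3328) + (3)·(2.2161) = 9.7581.

Step 5 — scale by n: T² = 6 · 9.7581 = 58.5489.

T² ≈ 58.5489


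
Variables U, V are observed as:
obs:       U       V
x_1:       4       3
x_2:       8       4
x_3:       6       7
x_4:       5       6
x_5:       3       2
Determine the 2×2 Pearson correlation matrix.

Step 1 — column means:
  mean(U) = (4 + 8 + 6 + 5 + 3) / 5 = 26/5 = 5.2
  mean(V) = (3 + 4 + 7 + 6 + 2) / 5 = 22/5 = 4.4

Step 2 — sample variances and covariances s[i,j] = (1/(n-1)) · Σ_k (x_{k,i} - mean_i) · (x_{k,j} - mean_j), with n-1 = 4:
  s[U,U] = ((-1.2)·(-1.2) + (2.8)·(2.8) + (0.8)·(0.8) + (-0.2)·(-0.2) + (-2.2)·(-2.2)) / 4 = 14.8/4 = 3.7
  s[U,V] = ((-1.2)·(-1.4) + (2.8)·(-0.4) + (0.8)·(2.6) + (-0.2)·(1.6) + (-2.2)·(-2.4)) / 4 = 7.6/4 = 1.9
  s[V,V] = ((-1.4)·(-1.4) + (-0.4)·(-0.4) + (2.6)·(2.6) + (1.6)·(1.6) + (-2.4)·(-2.4)) / 4 = 17.2/4 = 4.3
  Sample standard deviations s_i = √(s[i,i]):
  s(U) = √(3.7) = 1.9235
  s(V) = √(4.3) = 2.0736

Step 3 — r_{ij} = s_{ij} / (s_i · s_j):
  r[U,U] = 1 (diagonal).
  r[U,V] = 1.9 / (1.9235 · 2.0736) = 1.9 / 3.9887 = 0.4763
  r[V,V] = 1 (diagonal).

R is symmetric with unit diagonal. Assembling:

R = [[1, 0.4763],
 [0.4763, 1]]


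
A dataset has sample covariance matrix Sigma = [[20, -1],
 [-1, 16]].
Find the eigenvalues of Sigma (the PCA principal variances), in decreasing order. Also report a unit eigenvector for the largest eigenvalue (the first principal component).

Step 1 — characteristic polynomial of 2×2 Sigma:
  det(Sigma - λI) = λ² - trace · λ + det = 0.
  trace = 20 + 16 = 36, det = 20·16 - (-1)² = 319.
Step 2 — discriminant:
  Δ = trace² - 4·det = 1296 - 1276 = 20.
Step 3 — eigenvalues:
  λ = (trace ± √Δ)/2 = (36 ± 4.4721)/2,
  λ_1 = 20.2361,  λ_2 = 15.7639.

Step 4 — unit eigenvector for λ_1: solve (Sigma - λ_1 I)v = 0. First row:
  (20 - 20.2361)·v_x + (-1)·v_y = 0, i.e. (-0.2361)·v_x + (-1)·v_y = 0,
  so v ∝ (b, λ_1 - a) = (-1, 0.2361); multiply by -1 so the first entry is positive: u = (1, -0.2361).
  ||u|| = √((1)² + (-0.2361)²) = √(1.0557) ≈ 1.0275,
  v_1 = u/||u|| ≈ (0.9732, -0.2298) (||v_1|| = 1).

λ_1 = 20.2361,  λ_2 = 15.7639;  v_1 ≈ (0.9732, -0.2298)


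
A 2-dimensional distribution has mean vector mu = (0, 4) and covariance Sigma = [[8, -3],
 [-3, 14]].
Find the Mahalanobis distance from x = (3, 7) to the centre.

Step 1 — centre the observation: (x - mu) = (3, 3).

Step 2 — invert Sigma. det(Sigma) = 8·14 - (-3)² = 103.
  Sigma^{-1} = (1/det) · [[d, -b], [-b, a]] = [[0.1359, 0.0291],
 [0.0291, 0.0777]].

Step 3 — form the quadratic (x - mu)^T · Sigma^{-1} · (x - mu):
  Sigma^{-1} · (x - mu) = (0.4951, 0.3204).
  (x - mu)^T · [Sigma^{-1} · (x - mu)] = (3)·(0.4951) + (3)·(0.3204) = 2.4466.

Step 4 — take square root: d = √(2.4466) ≈ 1.5642.

d(x, mu) = √(2.4466) ≈ 1.5642


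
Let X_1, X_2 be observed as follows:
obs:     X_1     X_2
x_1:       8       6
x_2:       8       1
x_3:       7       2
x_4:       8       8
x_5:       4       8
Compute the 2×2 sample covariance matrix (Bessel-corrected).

Step 1 — column means:
  mean(X_1) = (8 + 8 + 7 + 8 + 4) / 5 = 35/5 = 7
  mean(X_2) = (6 + 1 + 2 + 8 + 8) / 5 = 25/5 = 5

Step 2 — sample covariance S[i,j] = (1/(n-1)) · Σ_k (x_{k,i} - mean_i) · (x_{k,j} - mean_j), with n-1 = 4.
  S[X_1,X_1] = ((1)·(1) + (1)·(1) + (0)·(0) + (1)·(1) + (-3)·(-3)) / 4 = 12/4 = 3
  S[X_1,X_2] = ((1)·(1) + (1)·(-4) + (0)·(-3) + (1)·(3) + (-3)·(3)) / 4 = -9/4 = -2.25
  S[X_2,X_2] = ((1)·(1) + (-4)·(-4) + (-3)·(-3) + (3)·(3) + (3)·(3)) / 4 = 44/4 = 11

S is symmetric (S[j,i] = S[i,j]). Assembling:

S = [[3, -2.25],
 [-2.25, 11]]


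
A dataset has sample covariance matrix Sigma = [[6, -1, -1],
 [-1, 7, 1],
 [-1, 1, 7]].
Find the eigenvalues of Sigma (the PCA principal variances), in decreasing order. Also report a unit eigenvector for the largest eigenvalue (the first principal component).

Step 1 — characteristic polynomial p(λ) = det(λI - Sigma) = λ³ - tr·λ² + c_1·λ - det, where tr = trace, c_1 = sum of the principal 2×2 minors, det = det(Sigma):
  tr = 6 + 7 + 7 = 20,
  c_1 = (6·7 - (-1)²) + (6·7 - (-1)²) + (7·7 - (1)²) = 41 + 41 + 48 = 130,
  det = 6·(7·7 - (1)²) - (-1)·((-1)·7 - (1)·(-1)) + (-1)·((-1)·(1) - 7·(-1)) = 6·(48) - (-1)·(-6) + (-1)·(6) = 276.
  So p(λ) = λ³ - 20λ² + 130λ - 276.
Step 2 — look for an integer root (rational root theorem: any rational root is an integer divisor of 276). Testing λ = 6:
  p(6) = 216 - 720 + 780 - 276 = 0  ✓
  Dividing out (λ - 6): p(λ) = (λ - 6)(λ² - 14λ + 46).
Step 3 — remaining eigenvalues from the quadratic λ² - 14λ + 46 = 0:
  Δ = 14² - 4·46 = 196 - 184 = 12,  λ = (14 ± √12)/2 = (14 ± 3.4641)/2 ≈ 8.7321 or 5.2679.
  Sorted: λ_1 = 8.7321,  λ_2 = 6,  λ_3 = 5.2679  (check: sum = 20 = tr ✓).

Step 4 — unit eigenvector for λ_1 ≈ 8.7321: v spans the null space of (Sigma - λ_1 I), whose rows are
  r_1 = (-2.7321, -1, -1),  r_2 = (-1, -1.7321, 1),  r_3 = (-1, 1, -1.7321).
  v is orthogonal to every row, so take v ∝ r_1 × r_2 = ((-1)·(1) - (-1)·(-1.7321), (-1)·(-1) - (-2.7321)·(1), (-2.7321)·(-1.7321) - (-1)·(-1)) ≈ (-2.7321, 3.7321, 3.7321).
  Rescale (multiply by -1 so the first nonzero entry is positive): u = (2.7321, -3.7321, -3.7321).
  ||u|| = √((2.7321)² + (-3.7321)² + (-3.7321)²) = √(35.3205) ≈ 5.9431,  v_1 = u/||u|| ≈ (0.4597, -0.628, -0.628) (||v_1|| = 1).

λ_1 = 8.7321,  λ_2 = 6,  λ_3 = 5.2679;  v_1 ≈ (0.4597, -0.628, -0.628)


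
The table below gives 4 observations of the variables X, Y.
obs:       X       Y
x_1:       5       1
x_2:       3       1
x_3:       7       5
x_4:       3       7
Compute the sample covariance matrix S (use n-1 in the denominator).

Step 1 — column means:
  mean(X) = (5 + 3 + 7 + 3) / 4 = 18/4 = 4.5
  mean(Y) = (1 + 1 + 5 + 7) / 4 = 14/4 = 3.5

Step 2 — sample covariance S[i,j] = (1/(n-1)) · Σ_k (x_{k,i} - mean_i) · (x_{k,j} - mean_j), with n-1 = 3.
  S[X,X] = ((0.5)·(0.5) + (-1.5)·(-1.5) + (2.5)·(2.5) + (-1.5)·(-1.5)) / 3 = 11/3 = 3.6667
  S[X,Y] = ((0.5)·(-2.5) + (-1.5)·(-2.5) + (2.5)·(1.5) + (-1.5)·(3.5)) / 3 = 1/3 = 0.3333
  S[Y,Y] = ((-2.5)·(-2.5) + (-2.5)·(-2.5) + (1.5)·(1.5) + (3.5)·(3.5)) / 3 = 27/3 = 9

S is symmetric (S[j,i] = S[i,j]). Assembling:

S = [[3.6667, 0.3333],
 [0.3333, 9]]


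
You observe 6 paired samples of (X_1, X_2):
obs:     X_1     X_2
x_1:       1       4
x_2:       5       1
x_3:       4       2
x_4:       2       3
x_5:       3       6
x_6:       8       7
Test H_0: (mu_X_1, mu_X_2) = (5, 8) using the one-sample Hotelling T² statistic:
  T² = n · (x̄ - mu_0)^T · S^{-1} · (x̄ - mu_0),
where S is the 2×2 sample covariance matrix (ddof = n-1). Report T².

Step 1 — sample mean vector:
  mean(X_1) = (1 + 5 + 4 + 2 + 3 + 8) / 6 = 23/6 = 3.8333
  mean(X_2) = (4 + 1 + 2 + 3 + 6 + 7) / 6 = 23/6 = 3.8333
  x̄ = (3.8333, 3.8333),  deviation x̄ - mu_0 = (3.8333, 3.8333) - (5, 8) = (-1.1667, -4.1667).

Step 2 — sample covariance matrix, S[i,j] = (1/(n-1)) · Σ_k (x_{k,i} - mean_i) · (x_{k,j} - mean_j), divisor n-1 = 5:
  S[X_1,X_1] = ((-2.8333)·(-2.8333) + (1.1667)·(1.1667) + (0.1667)·(0.1667) + (-1.8333)·(-1.8333) + (-0.8333)·(-0.8333) + (4.1667)·(4.1667)) / 5 = 30.8333/5 = 6.1667
  S[X_1,X_2] = ((-2.8333)·(0.1667) + (1.1667)·(-2.8333) + (0.1667)·(-1.8333) + (-1.8333)·(-0.8333) + (-0.8333)·(2.1667) + (4.1667)·(3.1667)) / 5 = 8.8333/5 = 1.7667
  S[X_2,X_2] = ((0.1667)·(0.1667) + (-2.8333)·(-2.8333) + (-1.8333)·(-1.8333) + (-0.8333)·(-0.8333) + (2.1667)·(2.1667) + (3.1667)·(3.1667)) / 5 = 26.8333/5 = 5.3667
  S = [[6.1667, 1.7667],
 [1.7667, 5.3667]].

Step 3 — invert S. det(S) = 6.1667·5.3667 - (1.7667)² = 29.9733.
  S^{-1} = (1/det) · [[d, -b], [-b, a]] = [[0.179, -0.0589],
 [-0.0589, 0.2057]].

Step 4 — quadratic form (x̄ - mu_0)^T · S^{-1} · (x̄ - mu_0):
  S^{-1} · (x̄ - mu_0) = (0.0367, -0.7885),
  (x̄ - mu_0)^T · [...] = (-1.1667)·(0.0367) + (-4.1667)·(-0.7885) = 3.2425.

Step 5 — scale by n: T² = 6 · 3.2425 = 19.4551.

T² ≈ 19.4551


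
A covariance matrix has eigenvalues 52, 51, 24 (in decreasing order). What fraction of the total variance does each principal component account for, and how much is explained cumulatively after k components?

Step 1 — total variance = trace(Sigma) = Σ λ_i = 52 + 51 + 24 = 127.

Step 2 — fraction explained by component i = λ_i / Σ λ:
  PC1: 52/127 = 0.4094
  PC2: 51/127 = 0.4016
  PC3: 24/127 = 0.189

Step 3 — cumulative fraction after k components = (λ_1 + ... + λ_k) / Σ λ:
  k = 1: 52/127 = 0.4094
  k = 2: (52 + 51)/127 = 103/127 = 0.811
  k = 3: (52 + 51 + 24)/127 = 127/127 = 1

Summary (fraction, with percent):

explained: PC1 0.4094 (40.94%), PC2 0.4016 (40.16%), PC3 0.189 (18.9%);  cumulative: 0.4094, 0.811, 1


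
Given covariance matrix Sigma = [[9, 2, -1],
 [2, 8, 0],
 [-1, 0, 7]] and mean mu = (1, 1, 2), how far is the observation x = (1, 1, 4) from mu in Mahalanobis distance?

Step 1 — centre the observation: (x - mu) = (0, 0, 2).

Step 2 — invert Sigma (cofactor / det for 3×3, or solve directly):
  Sigma^{-1} = [[0.1197, -0.0299, 0.0171],
 [-0.0299, 0.1325, -0.0043],
 [0.0171, -0.0043, 0.1453]].

Step 3 — form the quadratic (x - mu)^T · Sigma^{-1} · (x - mu):
  Sigma^{-1} · (x - mu) = (0.0342, -0.0085, 0.2906).
  (x - mu)^T · [Sigma^{-1} · (x - mu)] = (0)·(0.0342) + (0)·(-0.0085) + (2)·(0.2906) = 0.5812.

Step 4 — take square root: d = √(0.5812) ≈ 0.7624.

d(x, mu) = √(0.5812) ≈ 0.7624


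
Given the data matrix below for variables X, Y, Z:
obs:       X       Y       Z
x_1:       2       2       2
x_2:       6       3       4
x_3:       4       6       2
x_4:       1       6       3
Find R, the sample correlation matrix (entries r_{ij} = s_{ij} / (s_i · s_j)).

Step 1 — column means:
  mean(X) = (2 + 6 + 4 + 1) / 4 = 13/4 = 3.25
  mean(Y) = (2 + 3 + 6 + 6) / 4 = 17/4 = 4.25
  mean(Z) = (2 + 4 + 2 + 3) / 4 = 11/4 = 2.75

Step 2 — sample variances and covariances s[i,j] = (1/(n-1)) · Σ_k (x_{k,i} - mean_i) · (x_{k,j} - mean_j), with n-1 = 3:
  s[X,X] = ((-1.25)·(-1.25) + (2.75)·(2.75) + (0.75)·(0.75) + (-2.25)·(-2.25)) / 3 = 14.75/3 = 4.9167
  s[X,Y] = ((-1.25)·(-2.25) + (2.75)·(-1.25) + (0.75)·(1.75) + (-2.25)·(1.75)) / 3 = -3.25/3 = -1.0833
  s[X,Z] = ((-1.25)·(-0.75) + (2.75)·(1.25) + (0.75)·(-0.75) + (-2.25)·(0.25)) / 3 = 3.25/3 = 1.0833
  s[Y,Y] = ((-2.25)·(-2.25) + (-1.25)·(-1.25) + (1.75)·(1.75) + (1.75)·(1.75)) / 3 = 12.75/3 = 4.25
  s[Y,Z] = ((-2.25)·(-0.75) + (-1.25)·(1.25) + (1.75)·(-0.75) + (1.75)·(0.25)) / 3 = -0.75/3 = -0.25
  s[Z,Z] = ((-0.75)·(-0.75) + (1.25)·(1.25) + (-0.75)·(-0.75) + (0.25)·(0.25)) / 3 = 2.75/3 = 0.9167
  Sample standard deviations s_i = √(s[i,i]):
  s(X) = √(4.9167) = 2.2174
  s(Y) = √(4.25) = 2.0616
  s(Z) = √(0.9167) = 0.9574

Step 3 — r_{ij} = s_{ij} / (s_i · s_j):
  r[X,X] = 1 (diagonal).
  r[X,Y] = -1.0833 / (2.2174 · 2.0616) = -1.0833 / 4.5712 = -0.237
  r[X,Z] = 1.0833 / (2.2174 · 0.9574) = 1.0833 / 2.123 = 0.5103
  r[Y,Y] = 1 (diagonal).
  r[Y,Z] = -0.25 / (2.0616 · 0.9574) = -0.25 / 1.9738 = -0.1267
  r[Z,Z] = 1 (diagonal).

R is symmetric with unit diagonal. Assembling:

R = [[1, -0.237, 0.5103],
 [-0.237, 1, -0.1267],
 [0.5103, -0.1267, 1]]


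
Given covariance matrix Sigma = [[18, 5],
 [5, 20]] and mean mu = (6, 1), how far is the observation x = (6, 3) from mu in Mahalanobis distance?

Step 1 — centre the observation: (x - mu) = (0, 2).

Step 2 — invert Sigma. det(Sigma) = 18·20 - (5)² = 335.
  Sigma^{-1} = (1/det) · [[d, -b], [-b, a]] = [[0.0597, -0.0149],
 [-0.0149, 0.0537]].

Step 3 — form the quadratic (x - mu)^T · Sigma^{-1} · (x - mu):
  Sigma^{-1} · (x - mu) = (-0.0299, 0.1075).
  (x - mu)^T · [Sigma^{-1} · (x - mu)] = (0)·(-0.0299) + (2)·(0.1075) = 0.2149.

Step 4 — take square root: d = √(0.2149) ≈ 0.4636.

d(x, mu) = √(0.2149) ≈ 0.4636


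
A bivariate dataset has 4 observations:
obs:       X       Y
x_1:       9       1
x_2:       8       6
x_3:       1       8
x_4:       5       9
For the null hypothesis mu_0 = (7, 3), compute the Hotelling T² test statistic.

Step 1 — sample mean vector:
  mean(X) = (9 + 8 + 1 + 5) / 4 = 23/4 = 5.75
  mean(Y) = (1 + 6 + 8 + 9) / 4 = 24/4 = 6
  x̄ = (5.75, 6),  deviation x̄ - mu_0 = (5.75, 6) - (7, 3) = (-1.25, 3).

Step 2 — sample covariance matrix, S[i,j] = (1/(n-1)) · Σ_k (x_{k,i} - mean_i) · (x_{k,j} - mean_j), divisor n-1 = 3:
  S[X,X] = ((3.25)·(3.25) + (2.25)·(2.25) + (-4.75)·(-4.75) + (-0.75)·(-0.75)) / 3 = 38.75/3 = 12.9167
  S[X,Y] = ((3.25)·(-5) + (2.25)·(0) + (-4.75)·(2) + (-0.75)·(3)) / 3 = -28/3 = -9.3333
  S[Y,Y] = ((-5)·(-5) + (0)·(0) + (2)·(2) + (3)·(3)) / 3 = 38/3 = 12.6667
  S = [[12.9167, -9.3333],
 [-9.3333, 12.6667]].

Step 3 — invert S. det(S) = 12.9167·12.6667 - (-9.3333)² = 76.5.
  S^{-1} = (1/det) · [[d, -b], [-b, a]] = [[0.1656, 0.122],
 [0.122, 0.1688]].

Step 4 — quadratic form (x̄ - mu_0)^T · S^{-1} · (x̄ - mu_0):
  S^{-1} · (x̄ - mu_0) = (0.159, 0.354),
  (x̄ - mu_0)^T · [...] = (-1.25)·(0.159) + (3)·(0.354) = 0.8633.

Step 5 — scale by n: T² = 4 · 0.8633 = 3.4532.

T² ≈ 3.4532


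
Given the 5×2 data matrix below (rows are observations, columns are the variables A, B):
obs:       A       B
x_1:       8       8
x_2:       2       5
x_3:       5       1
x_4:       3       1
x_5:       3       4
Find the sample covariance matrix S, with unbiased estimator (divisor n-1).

Step 1 — column means:
  mean(A) = (8 + 2 + 5 + 3 + 3) / 5 = 21/5 = 4.2
  mean(B) = (8 + 5 + 1 + 1 + 4) / 5 = 19/5 = 3.8

Step 2 — sample covariance S[i,j] = (1/(n-1)) · Σ_k (x_{k,i} - mean_i) · (x_{k,j} - mean_j), with n-1 = 4.
  S[A,A] = ((3.8)·(3.8) + (-2.2)·(-2.2) + (0.8)·(0.8) + (-1.2)·(-1.2) + (-1.2)·(-1.2)) / 4 = 22.8/4 = 5.7
  S[A,B] = ((3.8)·(4.2) + (-2.2)·(1.2) + (0.8)·(-2.8) + (-1.2)·(-2.8) + (-1.2)·(0.2)) / 4 = 14.2/4 = 3.55
  S[B,B] = ((4.2)·(4.2) + (1.2)·(1.2) + (-2.8)·(-2.8) + (-2.8)·(-2.8) + (0.2)·(0.2)) / 4 = 34.8/4 = 8.7

S is symmetric (S[j,i] = S[i,j]). Assembling:

S = [[5.7, 3.55],
 [3.55, 8.7]]
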